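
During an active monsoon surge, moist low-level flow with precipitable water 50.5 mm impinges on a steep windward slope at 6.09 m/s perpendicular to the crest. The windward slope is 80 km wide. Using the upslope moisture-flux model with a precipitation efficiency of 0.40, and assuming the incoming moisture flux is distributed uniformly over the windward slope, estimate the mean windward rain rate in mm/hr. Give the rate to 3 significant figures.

Incoming column moisture flux per unit ridge length: F = V × PW = 6.09 × 50.5 = 307.545 mm·m/s.
Spread over the 80 km slope with efficiency ε = 0.40: R = ε·F/W = 0.40 × 307.545 / 80000 m = 1.538e-03 mm/s.
R = 1.538e-03 × 3600 = 5.54 mm/hr.

R ≈ 5.54 mm/hr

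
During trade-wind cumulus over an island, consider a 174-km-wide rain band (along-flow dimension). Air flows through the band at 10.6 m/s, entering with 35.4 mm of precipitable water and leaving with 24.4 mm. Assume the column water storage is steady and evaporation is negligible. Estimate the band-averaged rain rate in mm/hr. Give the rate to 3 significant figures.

R ≈ 2.41 mm/hr

Column moisture flux per unit crosswind length is F = V × PW.
Inflow: F_in = 10.6 × 35.4 = 375.24 mm·m/s
Outflow: F_out = 10.6 × 24.4 = 258.64 mm·m/s
Steady-state rate R = (F_in − F_out)/L = (375.24 − 258.64) / 174000 m = 6.701e-04 mm/s.
R = 6.701e-04 × 3600 = 2.41 mm/hr.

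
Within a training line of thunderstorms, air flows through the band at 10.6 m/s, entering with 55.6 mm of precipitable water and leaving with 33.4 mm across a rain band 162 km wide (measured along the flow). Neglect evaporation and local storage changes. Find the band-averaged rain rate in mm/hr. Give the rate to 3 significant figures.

R ≈ 5.23 mm/hr

Column moisture flux per unit crosswind length is F = V × PW.
Inflow: F_in = 10.6 × 55.6 = 589.36 mm·m/s
Outflow: F_out = 10.6 × 33.4 = 354.04 mm·m/s
Steady-state rate R = (F_in − F_out)/L = (589.36 − 354.04) / 162000 m = 1.453e-03 mm/s.
R = 1.453e-03 × 3600 = 5.23 mm/hr.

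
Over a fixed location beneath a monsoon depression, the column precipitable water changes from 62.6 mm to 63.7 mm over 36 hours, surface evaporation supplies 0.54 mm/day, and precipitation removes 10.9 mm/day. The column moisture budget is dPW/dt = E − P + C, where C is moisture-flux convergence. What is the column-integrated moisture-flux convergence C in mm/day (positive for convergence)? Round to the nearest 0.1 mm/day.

C ≈ 11.1 mm/day

dPW/dt = (63.7 − 62.6) mm / (36/24 day) = +0.733 mm/day.
C = dPW/dt − E + P = (+0.733) − 0.54 + 10.9 = 11.1 mm/day.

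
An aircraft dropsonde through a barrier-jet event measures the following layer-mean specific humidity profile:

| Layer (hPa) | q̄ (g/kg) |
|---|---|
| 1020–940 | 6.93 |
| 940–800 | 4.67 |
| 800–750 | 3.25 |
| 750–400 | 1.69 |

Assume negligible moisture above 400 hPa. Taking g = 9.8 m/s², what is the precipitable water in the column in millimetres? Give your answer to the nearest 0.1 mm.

Precipitable water is the column-integrated vapour mass per unit area: PW = (1/g) Σ q̄ Δp, with q in kg/kg and Δp in Pa (1 kg/m² of water = 1 mm).
Layer 1020–940 hPa: Δp = 80 hPa = 8000 Pa, q̄ = 0.00693 kg/kg → 0.00693 × 8000 / 9.8 = 5.66 mm
Layer 940–800 hPa: Δp = 140 hPa = 14000 Pa, q̄ = 0.00467 kg/kg → 0.00467 × 14000 / 9.8 = 6.67 mm
Layer 800–750 hPa: Δp = 50 hPa = 5000 Pa, q̄ = 0.00325 kg/kg → 0.00325 × 5000 / 9.8 = 1.66 mm
Layer 750–400 hPa: Δp = 350 hPa = 35000 Pa, q̄ = 0.00169 kg/kg → 0.00169 × 35000 / 9.8 = 6.04 mm
PW = 5.66 + 6.67 + 1.66 + 6.04 = 20.03 ≈ 20.0 mm.

PW ≈ 20.0 mm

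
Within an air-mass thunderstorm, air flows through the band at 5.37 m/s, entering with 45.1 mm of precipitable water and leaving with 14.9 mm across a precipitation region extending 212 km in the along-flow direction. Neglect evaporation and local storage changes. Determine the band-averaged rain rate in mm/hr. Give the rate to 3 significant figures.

Column moisture flux per unit crosswind length is F = V × PW.
Inflow: F_in = 5.37 × 45.1 = 242.187 mm·m/s
Outflow: F_out = 5.37 × 14.9 = 80.013 mm·m/s
Steady-state rate R = (F_in − F_out)/L = (242.187 − 80.013) / 212000 m = 7.650e-04 mm/s.
R = 7.650e-04 × 3600 = 2.75 mm/hr.

R ≈ 2.75 mm/hr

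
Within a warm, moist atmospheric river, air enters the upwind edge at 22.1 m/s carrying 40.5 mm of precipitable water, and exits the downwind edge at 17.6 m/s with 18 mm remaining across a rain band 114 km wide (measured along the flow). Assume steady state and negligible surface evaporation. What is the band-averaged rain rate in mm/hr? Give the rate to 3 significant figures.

Column moisture flux per unit crosswind length is F = V × PW.
Inflow: F_in = 22.1 × 40.5 = 895.05 mm·m/s
Outflow: F_out = 17.6 × 18 = 316.8 mm·m/s
Steady-state rate R = (F_in − F_out)/L = (895.05 − 316.8) / 114000 m = 5.072e-03 mm/s.
R = 5.072e-03 × 3600 = 18.3 mm/hr.

R ≈ 18.3 mm/hr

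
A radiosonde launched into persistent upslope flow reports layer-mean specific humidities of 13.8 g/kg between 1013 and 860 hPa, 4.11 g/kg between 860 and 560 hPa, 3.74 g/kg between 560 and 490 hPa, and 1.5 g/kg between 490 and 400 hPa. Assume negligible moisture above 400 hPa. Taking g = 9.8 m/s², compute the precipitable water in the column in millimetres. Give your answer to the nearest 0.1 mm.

PW ≈ 38.2 mm

Precipitable water is the column-integrated vapour mass per unit area: PW = (1/g) Σ q̄ Δp, with q in kg/kg and Δp in Pa (1 kg/m² of water = 1 mm).
Layer 1013–860 hPa: Δp = 153 hPa = 15300 Pa, q̄ = 0.0138 kg/kg → 0.0138 × 15300 / 9.8 = 21.54 mm
Layer 860–560 hPa: Δp = 300 hPa = 30000 Pa, q̄ = 0.00411 kg/kg → 0.00411 × 30000 / 9.8 = 12.58 mm
Layer 560–490 hPa: Δp = 70 hPa = 7000 Pa, q̄ = 0.00374 kg/kg → 0.00374 × 7000 / 9.8 = 2.67 mm
Layer 490–400 hPa: Δp = 90 hPa = 9000 Pa, q̄ = 0.0015 kg/kg → 0.0015 × 9000 / 9.8 = 1.38 mm
PW = 21.54 + 12.58 + 2.67 + 1.38 = 38.17 ≈ 38.2 mm.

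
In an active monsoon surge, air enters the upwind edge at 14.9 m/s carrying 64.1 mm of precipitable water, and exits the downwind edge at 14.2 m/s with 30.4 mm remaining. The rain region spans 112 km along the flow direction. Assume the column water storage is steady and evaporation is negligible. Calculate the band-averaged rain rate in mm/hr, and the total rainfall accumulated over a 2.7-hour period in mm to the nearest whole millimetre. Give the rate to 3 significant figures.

Column moisture flux per unit crosswind length is F = V × PW.
Inflow: F_in = 14.9 × 64.1 = 955.09 mm·m/s
Outflow: F_out = 14.2 × 30.4 = 431.68 mm·m/s
Steady-state rate R = (F_in − F_out)/L = (955.09 − 431.68) / 112000 m = 4.673e-03 mm/s.
R = 4.673e-03 × 3600 = 16.8 mm/hr.
Over 2.7 h: total = 16.8 × 2.7 = 45.36 ≈ 45 mm.

R ≈ 16.8 mm/hr; total ≈ 45 mm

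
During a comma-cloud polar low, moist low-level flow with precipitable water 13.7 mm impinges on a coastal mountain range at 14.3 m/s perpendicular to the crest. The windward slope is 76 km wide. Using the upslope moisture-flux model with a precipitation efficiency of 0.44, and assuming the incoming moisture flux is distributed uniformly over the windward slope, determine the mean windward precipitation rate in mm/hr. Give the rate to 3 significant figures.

R ≈ 4.08 mm/hr

Incoming column moisture flux per unit ridge length: F = V × PW = 14.3 × 13.7 = 195.91 mm·m/s.
Spread over the 76 km slope with efficiency ε = 0.44: R = ε·F/W = 0.44 × 195.91 / 76000 m = 1.134e-03 mm/s.
R = 1.134e-03 × 3600 = 4.08 mm/hr.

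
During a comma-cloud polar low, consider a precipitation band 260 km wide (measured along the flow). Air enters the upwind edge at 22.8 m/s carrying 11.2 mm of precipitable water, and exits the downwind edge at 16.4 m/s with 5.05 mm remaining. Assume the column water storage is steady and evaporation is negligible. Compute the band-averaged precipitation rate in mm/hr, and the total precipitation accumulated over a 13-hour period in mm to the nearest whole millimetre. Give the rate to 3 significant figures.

Column moisture flux per unit crosswind length is F = V × PW.
Inflow: F_in = 22.8 × 11.2 = 255.36 mm·m/s
Outflow: F_out = 16.4 × 5.05 = 82.82 mm·m/s
Steady-state rate R = (F_in − F_out)/L = (255.36 − 82.82) / 260000 m = 6.636e-04 mm/s.
R = 6.636e-04 × 3600 = 2.39 mm/hr.
Over 13 h: total = 2.39 × 13 = 31.07 ≈ 31 mm.

R ≈ 2.39 mm/hr; total ≈ 31 mm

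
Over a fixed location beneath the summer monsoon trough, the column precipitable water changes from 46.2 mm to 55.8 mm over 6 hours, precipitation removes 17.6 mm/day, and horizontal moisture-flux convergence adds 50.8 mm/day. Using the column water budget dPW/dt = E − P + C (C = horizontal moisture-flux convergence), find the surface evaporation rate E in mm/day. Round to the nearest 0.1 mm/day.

E ≈ 5.2 mm/day

dPW/dt = (55.8 − 46.2) mm / (6/24 day) = +38.400 mm/day.
E = dPW/dt + P − C = (+38.400) + 17.6 − (50.8) = 5.2 mm/day.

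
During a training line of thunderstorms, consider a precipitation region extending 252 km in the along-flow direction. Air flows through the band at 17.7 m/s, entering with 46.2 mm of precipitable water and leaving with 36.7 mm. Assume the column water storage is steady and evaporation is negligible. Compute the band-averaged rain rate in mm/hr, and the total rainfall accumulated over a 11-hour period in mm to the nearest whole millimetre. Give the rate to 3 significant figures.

R ≈ 2.40 mm/hr; total ≈ 26 mm

Column moisture flux per unit crosswind length is F = V × PW.
Inflow: F_in = 17.7 × 46.2 = 817.74 mm·m/s
Outflow: F_out = 17.7 × 36.7 = 649.59 mm·m/s
Steady-state rate R = (F_in − F_out)/L = (817.74 − 649.59) / 252000 m = 6.673e-04 mm/s.
R = 6.673e-04 × 3600 = 2.40 mm/hr.
Over 11 h: total = 2.40 × 11 = 26.4 ≈ 26 mm.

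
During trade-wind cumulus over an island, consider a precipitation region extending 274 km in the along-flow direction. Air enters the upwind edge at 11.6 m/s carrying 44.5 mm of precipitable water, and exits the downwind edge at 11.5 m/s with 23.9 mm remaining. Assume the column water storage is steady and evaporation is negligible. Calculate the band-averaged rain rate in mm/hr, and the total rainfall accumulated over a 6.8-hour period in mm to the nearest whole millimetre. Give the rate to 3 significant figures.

R ≈ 3.17 mm/hr; total ≈ 22 mm

Column moisture flux per unit crosswind length is F = V × PW.
Inflow: F_in = 11.6 × 44.5 = 516.2 mm·m/s
Outflow: F_out = 11.5 × 23.9 = 274.85 mm·m/s
Steady-state rate R = (F_in − F_out)/L = (516.2 − 274.85) / 274000 m = 8.808e-04 mm/s.
R = 8.808e-04 × 3600 = 3.17 mm/hr.
Over 6.8 h: total = 3.17 × 6.8 = 21.556 ≈ 22 mm.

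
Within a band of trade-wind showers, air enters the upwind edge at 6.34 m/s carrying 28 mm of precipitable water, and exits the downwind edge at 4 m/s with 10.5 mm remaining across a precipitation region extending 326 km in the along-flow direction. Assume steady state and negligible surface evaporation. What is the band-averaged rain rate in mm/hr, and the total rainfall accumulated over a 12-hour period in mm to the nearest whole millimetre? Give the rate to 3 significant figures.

Column moisture flux per unit crosswind length is F = V × PW.
Inflow: F_in = 6.34 × 28 = 177.52 mm·m/s
Outflow: F_out = 4 × 10.5 = 42 mm·m/s
Steady-state rate R = (F_in − F_out)/L = (177.52 − 42) / 326000 m = 4.157e-04 mm/s.
R = 4.157e-04 × 3600 = 1.50 mm/hr.
Over 12 h: total = 1.50 × 12 = 18 mm.

R ≈ 1.50 mm/hr; total ≈ 18 mm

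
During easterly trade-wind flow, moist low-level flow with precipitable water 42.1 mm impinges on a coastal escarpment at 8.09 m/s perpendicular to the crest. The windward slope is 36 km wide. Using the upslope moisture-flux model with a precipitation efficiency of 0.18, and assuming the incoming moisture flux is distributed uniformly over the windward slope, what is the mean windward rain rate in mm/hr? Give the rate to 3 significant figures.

R ≈ 6.13 mm/hr

Incoming column moisture flux per unit ridge length: F = V × PW = 8.09 × 42.1 = 340.589 mm·m/s.
Spread over the 36 km slope with efficiency ε = 0.18: R = ε·F/W = 0.18 × 340.589 / 36000 m = 1.703e-03 mm/s.
R = 1.703e-03 × 3600 = 6.13 mm/hr.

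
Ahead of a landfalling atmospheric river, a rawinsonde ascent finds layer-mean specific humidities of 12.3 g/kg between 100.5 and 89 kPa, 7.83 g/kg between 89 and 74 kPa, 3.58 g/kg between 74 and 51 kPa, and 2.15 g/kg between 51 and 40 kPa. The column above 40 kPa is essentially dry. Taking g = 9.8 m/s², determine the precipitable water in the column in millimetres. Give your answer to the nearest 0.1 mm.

Precipitable water is the column-integrated vapour mass per unit area: PW = (1/g) Σ q̄ Δp, with q in kg/kg and Δp in Pa (1 kg/m² of water = 1 mm).
Layer 100.5–89 kPa: Δp = 115 hPa = 11500 Pa, q̄ = 0.0123 kg/kg → 0.0123 × 11500 / 9.8 = 14.43 mm
Layer 89–74 kPa: Δp = 150 hPa = 15000 Pa, q̄ = 0.00783 kg/kg → 0.00783 × 15000 / 9.8 = 11.98 mm
Layer 74–51 kPa: Δp = 230 hPa = 23000 Pa, q̄ = 0.00358 kg/kg → 0.00358 × 23000 / 9.8 = 8.40 mm
Layer 51–40 kPa: Δp = 110 hPa = 11000 Pa, q̄ = 0.00215 kg/kg → 0.00215 × 11000 / 9.8 = 2.41 mm
PW = 14.43 + 11.98 + 8.40 + 2.41 = 37.22 ≈ 37.2 mm.

PW ≈ 37.2 mm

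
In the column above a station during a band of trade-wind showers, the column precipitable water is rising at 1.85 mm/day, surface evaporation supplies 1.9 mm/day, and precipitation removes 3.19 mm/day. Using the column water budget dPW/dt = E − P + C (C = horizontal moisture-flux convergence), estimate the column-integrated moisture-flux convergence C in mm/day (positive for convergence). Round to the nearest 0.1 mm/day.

C ≈ 3.1 mm/day

dPW/dt = +1.85 mm/day.
C = dPW/dt − E + P = (+1.85) − 1.9 + 3.19 = 3.1 mm/day.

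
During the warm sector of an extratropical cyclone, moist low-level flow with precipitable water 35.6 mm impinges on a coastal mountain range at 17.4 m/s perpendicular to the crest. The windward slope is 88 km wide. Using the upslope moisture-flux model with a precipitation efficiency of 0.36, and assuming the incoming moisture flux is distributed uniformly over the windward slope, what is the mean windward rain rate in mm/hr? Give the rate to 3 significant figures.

Incoming column moisture flux per unit ridge length: F = V × PW = 17.4 × 35.6 = 619.44 mm·m/s.
Spread over the 88 km slope with efficiency ε = 0.36: R = ε·F/W = 0.36 × 619.44 / 88000 m = 2.534e-03 mm/s.
R = 2.534e-03 × 3600 = 9.12 mm/hr.

R ≈ 9.12 mm/hr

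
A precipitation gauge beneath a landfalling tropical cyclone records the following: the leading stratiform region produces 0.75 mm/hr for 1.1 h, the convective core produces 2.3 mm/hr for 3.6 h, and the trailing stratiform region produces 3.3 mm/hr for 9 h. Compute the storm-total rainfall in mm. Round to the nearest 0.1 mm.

total ≈ 38.8 mm

Total = Σ Rᵢ Δtᵢ = 0.75 × 1.1 + 2.3 × 3.6 + 3.3 × 9
      = 0.825 + 8.28 + 29.7 = 38.8 mm.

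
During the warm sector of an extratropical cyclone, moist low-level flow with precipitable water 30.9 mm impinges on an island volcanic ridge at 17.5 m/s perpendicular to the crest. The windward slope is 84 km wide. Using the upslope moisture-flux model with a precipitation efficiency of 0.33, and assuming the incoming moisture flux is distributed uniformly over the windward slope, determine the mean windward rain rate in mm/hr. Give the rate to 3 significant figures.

Incoming column moisture flux per unit ridge length: F = V × PW = 17.5 × 30.9 = 540.75 mm·m/s.
Spread over the 84 km slope with efficiency ε = 0.33: R = ε·F/W = 0.33 × 540.75 / 84000 m = 2.124e-03 mm/s.
R = 2.124e-03 × 3600 = 7.65 mm/hr.

R ≈ 7.65 mm/hr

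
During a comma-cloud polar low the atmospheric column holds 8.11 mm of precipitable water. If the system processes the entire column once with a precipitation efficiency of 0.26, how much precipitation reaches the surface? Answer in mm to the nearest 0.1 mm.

precipitation ≈ 2.1 mm

Precipitation = ε × PW = 0.26 × 8.11 = 2.1 mm.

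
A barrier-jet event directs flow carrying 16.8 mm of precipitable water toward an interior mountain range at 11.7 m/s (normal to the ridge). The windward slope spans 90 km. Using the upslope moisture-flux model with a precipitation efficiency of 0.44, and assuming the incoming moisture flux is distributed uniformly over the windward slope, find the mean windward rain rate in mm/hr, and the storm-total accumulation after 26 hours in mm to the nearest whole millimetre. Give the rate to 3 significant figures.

R ≈ 3.46 mm/hr; total ≈ 90 mm

Incoming column moisture flux per unit ridge length: F = V × PW = 11.7 × 16.8 = 196.56 mm·m/s.
Spread over the 90 km slope with efficiency ε = 0.44: R = ε·F/W = 0.44 × 196.56 / 90000 m = 9.610e-04 mm/s.
R = 9.610e-04 × 3600 = 3.46 mm/hr.
Over 26 h: total = 3.46 × 26 = 89.96 ≈ 90 mm.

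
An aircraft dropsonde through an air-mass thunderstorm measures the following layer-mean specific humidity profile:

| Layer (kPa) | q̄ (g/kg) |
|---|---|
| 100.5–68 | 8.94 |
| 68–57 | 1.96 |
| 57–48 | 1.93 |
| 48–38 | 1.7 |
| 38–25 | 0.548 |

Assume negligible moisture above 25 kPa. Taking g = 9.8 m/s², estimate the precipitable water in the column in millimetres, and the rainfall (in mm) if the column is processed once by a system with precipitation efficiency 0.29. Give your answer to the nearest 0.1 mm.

PW ≈ 36.1 mm; rainfall ≈ 10.5 mm

Precipitable water is the column-integrated vapour mass per unit area: PW = (1/g) Σ q̄ Δp, with q in kg/kg and Δp in Pa (1 kg/m² of water = 1 mm).
Layer 100.5–68 kPa: Δp = 325 hPa = 32500 Pa, q̄ = 0.00894 kg/kg → 0.00894 × 32500 / 9.8 = 29.65 mm
Layer 68–57 kPa: Δp = 110 hPa = 11000 Pa, q̄ = 0.00196 kg/kg → 0.00196 × 11000 / 9.8 = 2.20 mm
Layer 57–48 kPa: Δp = 90 hPa = 9000 Pa, q̄ = 0.00193 kg/kg → 0.00193 × 9000 / 9.8 = 1.77 mm
Layer 48–38 kPa: Δp = 100 hPa = 10000 Pa, q̄ = 0.0017 kg/kg → 0.0017 × 10000 / 9.8 = 1.73 mm
Layer 38–25 kPa: Δp = 130 hPa = 13000 Pa, q̄ = 0.000548 kg/kg → 0.000548 × 13000 / 9.8 = 0.73 mm
PW = 29.65 + 2.20 + 1.77 + 1.73 + 0.73 = 36.08 ≈ 36.1 mm.
Rainfall = ε × PW = 0.29 × 36.1 = 10.5 mm.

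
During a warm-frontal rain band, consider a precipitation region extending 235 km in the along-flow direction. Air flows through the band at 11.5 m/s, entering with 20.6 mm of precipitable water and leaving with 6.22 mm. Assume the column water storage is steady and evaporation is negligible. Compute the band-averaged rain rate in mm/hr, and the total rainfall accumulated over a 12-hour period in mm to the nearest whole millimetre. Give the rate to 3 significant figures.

R ≈ 2.53 mm/hr; total ≈ 30 mm

Column moisture flux per unit crosswind length is F = V × PW.
Inflow: F_in = 11.5 × 20.6 = 236.9 mm·m/s
Outflow: F_out = 11.5 × 6.22 = 71.53 mm·m/s
Steady-state rate R = (F_in − F_out)/L = (236.9 − 71.53) / 235000 m = 7.037e-04 mm/s.
R = 7.037e-04 × 3600 = 2.53 mm/hr.
Over 12 h: total = 2.53 × 12 = 30.36 ≈ 30 mm.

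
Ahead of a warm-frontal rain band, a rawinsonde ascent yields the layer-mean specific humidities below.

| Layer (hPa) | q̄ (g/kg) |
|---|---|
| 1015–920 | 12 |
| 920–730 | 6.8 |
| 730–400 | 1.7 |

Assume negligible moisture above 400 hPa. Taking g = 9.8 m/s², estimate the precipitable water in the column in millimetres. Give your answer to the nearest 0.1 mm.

Precipitable water is the column-integrated vapour mass per unit area: PW = (1/g) Σ q̄ Δp, with q in kg/kg and Δp in Pa (1 kg/m² of water = 1 mm).
Layer 1015–920 hPa: Δp = 95 hPa = 9500 Pa, q̄ = 0.012 kg/kg → 0.012 × 9500 / 9.8 = 11.63 mm
Layer 920–730 hPa: Δp = 190 hPa = 19000 Pa, q̄ = 0.0068 kg/kg → 0.0068 × 19000 / 9.8 = 13.18 mm
Layer 730–400 hPa: Δp = 330 hPa = 33000 Pa, q̄ = 0.0017 kg/kg → 0.0017 × 33000 / 9.8 = 5.72 mm
PW = 11.63 + 13.18 + 5.72 = 30.53 ≈ 30.5 mm.

PW ≈ 30.5 mm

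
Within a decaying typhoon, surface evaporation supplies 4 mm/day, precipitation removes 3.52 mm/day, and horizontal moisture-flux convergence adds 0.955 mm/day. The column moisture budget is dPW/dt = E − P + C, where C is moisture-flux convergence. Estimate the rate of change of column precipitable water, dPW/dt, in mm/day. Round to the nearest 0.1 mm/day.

dPW/dt ≈ 1.4 mm/day

dPW/dt = E − P + C = 4 − 3.52 + (0.955) = 1.4 mm/day.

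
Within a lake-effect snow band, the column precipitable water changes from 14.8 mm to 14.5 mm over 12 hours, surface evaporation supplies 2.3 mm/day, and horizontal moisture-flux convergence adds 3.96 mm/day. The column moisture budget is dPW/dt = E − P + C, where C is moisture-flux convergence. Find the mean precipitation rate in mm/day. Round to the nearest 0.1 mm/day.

dPW/dt = (14.5 − 14.8) mm / (12/24 day) = -0.600 mm/day.
P = E + C − dPW/dt = 2.3 + (3.96) − (-0.600) = 6.9 mm/day.

P ≈ 6.9 mm/day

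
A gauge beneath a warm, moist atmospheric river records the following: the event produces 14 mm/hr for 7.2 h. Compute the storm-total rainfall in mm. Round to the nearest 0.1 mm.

total ≈ 100.8 mm

Total = Σ Rᵢ Δtᵢ = 14 × 7.2
      = 100.8 = 100.8 mm.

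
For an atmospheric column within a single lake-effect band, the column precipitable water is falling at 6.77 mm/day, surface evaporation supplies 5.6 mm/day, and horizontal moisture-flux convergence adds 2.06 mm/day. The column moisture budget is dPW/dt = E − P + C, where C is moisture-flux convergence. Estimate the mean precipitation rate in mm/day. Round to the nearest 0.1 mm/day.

P ≈ 14.4 mm/day

dPW/dt = -6.77 mm/day.
P = E + C − dPW/dt = 5.6 + (2.06) − (-6.77) = 14.4 mm/day.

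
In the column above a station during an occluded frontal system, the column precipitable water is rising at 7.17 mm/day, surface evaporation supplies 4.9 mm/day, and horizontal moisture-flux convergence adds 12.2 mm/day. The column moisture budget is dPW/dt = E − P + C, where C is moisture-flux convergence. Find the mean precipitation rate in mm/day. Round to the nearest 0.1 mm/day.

dPW/dt = +7.17 mm/day.
P = E + C − dPW/dt = 4.9 + (12.2) − (+7.17) = 9.9 mm/day.

P ≈ 9.9 mm/day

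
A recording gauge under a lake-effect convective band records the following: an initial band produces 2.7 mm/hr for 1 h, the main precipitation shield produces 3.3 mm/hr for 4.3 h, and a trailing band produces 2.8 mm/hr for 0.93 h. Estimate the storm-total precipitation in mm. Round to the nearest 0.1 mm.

total ≈ 19.5 mm

Total = Σ Rᵢ Δtᵢ = 2.7 × 1 + 3.3 × 4.3 + 2.8 × 0.93
      = 2.7 + 14.19 + 2.604 = 19.5 mm.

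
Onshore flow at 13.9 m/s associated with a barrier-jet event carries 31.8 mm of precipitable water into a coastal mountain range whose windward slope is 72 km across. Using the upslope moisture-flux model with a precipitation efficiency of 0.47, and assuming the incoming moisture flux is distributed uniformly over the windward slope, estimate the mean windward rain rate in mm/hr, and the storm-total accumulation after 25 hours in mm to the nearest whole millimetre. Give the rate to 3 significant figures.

Incoming column moisture flux per unit ridge length: F = V × PW = 13.9 × 31.8 = 442.02 mm·m/s.
Spread over the 72 km slope with efficiency ε = 0.47: R = ε·F/W = 0.47 × 442.02 / 72000 m = 2.885e-03 mm/s.
R = 2.885e-03 × 3600 = 10.4 mm/hr.
Over 25 h: total = 10.4 × 25 = 260 mm.

R ≈ 10.4 mm/hr; total ≈ 260 mm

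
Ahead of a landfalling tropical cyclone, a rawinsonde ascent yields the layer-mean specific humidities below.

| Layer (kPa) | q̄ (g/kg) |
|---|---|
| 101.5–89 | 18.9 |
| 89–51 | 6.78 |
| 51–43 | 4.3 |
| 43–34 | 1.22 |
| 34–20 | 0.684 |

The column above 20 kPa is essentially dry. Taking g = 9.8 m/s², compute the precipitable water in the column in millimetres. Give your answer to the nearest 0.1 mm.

Precipitable water is the column-integrated vapour mass per unit area: PW = (1/g) Σ q̄ Δp, with q in kg/kg and Δp in Pa (1 kg/m² of water = 1 mm).
Layer 101.5–89 kPa: Δp = 125 hPa = 12500 Pa, q̄ = 0.0189 kg/kg → 0.0189 × 12500 / 9.8 = 24.11 mm
Layer 89–51 kPa: Δp = 380 hPa = 38000 Pa, q̄ = 0.00678 kg/kg → 0.00678 × 38000 / 9.8 = 26.29 mm
Layer 51–43 kPa: Δp = 80 hPa = 8000 Pa, q̄ = 0.0043 kg/kg → 0.0043 × 8000 / 9.8 = 3.51 mm
Layer 43–34 kPa: Δp = 90 hPa = 9000 Pa, q̄ = 0.00122 kg/kg → 0.00122 × 9000 / 9.8 = 1.12 mm
Layer 34–20 kPa: Δp = 140 hPa = 14000 Pa, q̄ = 0.000684 kg/kg → 0.000684 × 14000 / 9.8 = 0.98 mm
PW = 24.11 + 26.29 + 3.51 + 1.12 + 0.98 = 56.01 ≈ 56.0 mm.

PW ≈ 56.0 mm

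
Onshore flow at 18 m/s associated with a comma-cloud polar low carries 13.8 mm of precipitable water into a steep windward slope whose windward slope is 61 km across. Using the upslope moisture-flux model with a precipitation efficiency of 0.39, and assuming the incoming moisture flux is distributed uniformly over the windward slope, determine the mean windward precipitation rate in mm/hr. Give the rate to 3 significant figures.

R ≈ 5.72 mm/hr

Incoming column moisture flux per unit ridge length: F = V × PW = 18 × 13.8 = 248.4 mm·m/s.
Spread over the 61 km slope with efficiency ε = 0.39: R = ε·F/W = 0.39 × 248.4 / 61000 m = 1.588e-03 mm/s.
R = 1.588e-03 × 3600 = 5.72 mm/hr.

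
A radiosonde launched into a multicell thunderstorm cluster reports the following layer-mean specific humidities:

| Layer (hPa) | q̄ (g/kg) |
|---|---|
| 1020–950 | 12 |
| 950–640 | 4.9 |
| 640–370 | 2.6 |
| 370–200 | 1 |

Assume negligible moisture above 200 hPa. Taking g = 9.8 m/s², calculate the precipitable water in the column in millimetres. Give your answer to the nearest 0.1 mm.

PW ≈ 33.0 mm

Precipitable water is the column-integrated vapour mass per unit area: PW = (1/g) Σ q̄ Δp, with q in kg/kg and Δp in Pa (1 kg/m² of water = 1 mm).
Layer 1020–950 hPa: Δp = 70 hPa = 7000 Pa, q̄ = 0.012 kg/kg → 0.012 × 7000 / 9.8 = 8.57 mm
Layer 950–640 hPa: Δp = 310 hPa = 31000 Pa, q̄ = 0.0049 kg/kg → 0.0049 × 31000 / 9.8 = 15.50 mm
Layer 640–370 hPa: Δp = 270 hPa = 27000 Pa, q̄ = 0.0026 kg/kg → 0.0026 × 27000 / 9.8 = 7.16 mm
Layer 370–200 hPa: Δp = 170 hPa = 17000 Pa, q̄ = 0.001 kg/kg → 0.001 × 17000 / 9.8 = 1.73 mm
PW = 8.57 + 15.50 + 7.16 + 1.73 = 32.96 ≈ 33.0 mm.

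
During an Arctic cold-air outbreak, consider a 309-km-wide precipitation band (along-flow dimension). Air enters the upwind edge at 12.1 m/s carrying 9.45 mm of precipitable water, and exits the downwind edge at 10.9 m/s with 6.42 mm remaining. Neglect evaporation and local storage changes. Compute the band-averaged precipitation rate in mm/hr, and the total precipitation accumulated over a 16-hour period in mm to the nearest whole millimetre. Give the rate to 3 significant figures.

R ≈ 0.517 mm/hr; total ≈ 8 mm

Column moisture flux per unit crosswind length is F = V × PW.
Inflow: F_in = 12.1 × 9.45 = 114.345 mm·m/s
Outflow: F_out = 10.9 × 6.42 = 69.978 mm·m/s
Steady-state rate R = (F_in − F_out)/L = (114.345 − 69.978) / 309000 m = 1.436e-04 mm/s.
R = 1.436e-04 × 3600 = 0.517 mm/hr.
Over 16 h: total = 0.517 × 16 = 8.272 ≈ 8 mm.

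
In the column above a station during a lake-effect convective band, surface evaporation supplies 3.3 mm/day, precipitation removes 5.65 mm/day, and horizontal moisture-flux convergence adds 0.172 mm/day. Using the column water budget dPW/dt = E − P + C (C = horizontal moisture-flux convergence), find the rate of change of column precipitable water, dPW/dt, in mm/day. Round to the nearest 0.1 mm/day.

dPW/dt ≈ -2.2 mm/day

dPW/dt = E − P + C = 3.3 − 5.65 + (0.172) = -2.2 mm/day.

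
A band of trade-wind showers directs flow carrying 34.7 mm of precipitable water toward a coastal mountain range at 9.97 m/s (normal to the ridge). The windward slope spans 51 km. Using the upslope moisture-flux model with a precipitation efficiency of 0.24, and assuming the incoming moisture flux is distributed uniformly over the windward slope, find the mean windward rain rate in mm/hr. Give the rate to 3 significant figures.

Incoming column moisture flux per unit ridge length: F = V × PW = 9.97 × 34.7 = 345.959 mm·m/s.
Spread over the 51 km slope with efficiency ε = 0.24: R = ε·F/W = 0.24 × 345.959 / 51000 m = 1.628e-03 mm/s.
R = 1.628e-03 × 3600 = 5.86 mm/hr.

R ≈ 5.86 mm/hr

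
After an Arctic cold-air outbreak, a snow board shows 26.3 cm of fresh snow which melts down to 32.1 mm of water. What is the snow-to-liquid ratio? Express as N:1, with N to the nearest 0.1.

ratio ≈ 8.2

Ratio = snow depth / SWE = 263 mm / 32.1 mm = 8.2, i.e. 8.2:1.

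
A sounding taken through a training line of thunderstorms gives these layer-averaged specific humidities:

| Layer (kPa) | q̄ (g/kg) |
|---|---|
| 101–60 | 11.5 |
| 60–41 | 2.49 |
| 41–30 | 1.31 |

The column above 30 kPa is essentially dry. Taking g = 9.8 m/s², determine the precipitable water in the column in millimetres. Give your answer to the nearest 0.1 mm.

Precipitable water is the column-integrated vapour mass per unit area: PW = (1/g) Σ q̄ Δp, with q in kg/kg and Δp in Pa (1 kg/m² of water = 1 mm).
Layer 101–60 kPa: Δp = 410 hPa = 41000 Pa, q̄ = 0.0115 kg/kg → 0.0115 × 41000 / 9.8 = 48.11 mm
Layer 60–41 kPa: Δp = 190 hPa = 19000 Pa, q̄ = 0.00249 kg/kg → 0.00249 × 19000 / 9.8 = 4.83 mm
Layer 41–30 kPa: Δp = 110 hPa = 11000 Pa, q̄ = 0.00131 kg/kg → 0.00131 × 11000 / 9.8 = 1.47 mm
PW = 48.11 + 4.83 + 1.47 = 54.41 ≈ 54.4 mm.

PW ≈ 54.4 mm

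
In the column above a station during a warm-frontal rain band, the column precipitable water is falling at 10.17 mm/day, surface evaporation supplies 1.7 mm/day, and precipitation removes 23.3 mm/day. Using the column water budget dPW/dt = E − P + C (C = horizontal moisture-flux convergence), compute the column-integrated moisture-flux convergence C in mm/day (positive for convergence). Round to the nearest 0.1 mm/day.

C ≈ 11.4 mm/day

dPW/dt = -10.17 mm/day.
C = dPW/dt − E + P = (-10.17) − 1.7 + 23.3 = 11.4 mm/day.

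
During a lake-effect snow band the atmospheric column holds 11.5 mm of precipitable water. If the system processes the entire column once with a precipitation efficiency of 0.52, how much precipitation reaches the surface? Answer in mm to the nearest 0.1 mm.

precipitation ≈ 6.0 mm

Precipitation = ε × PW = 0.52 × 11.5 = 6.0 mm.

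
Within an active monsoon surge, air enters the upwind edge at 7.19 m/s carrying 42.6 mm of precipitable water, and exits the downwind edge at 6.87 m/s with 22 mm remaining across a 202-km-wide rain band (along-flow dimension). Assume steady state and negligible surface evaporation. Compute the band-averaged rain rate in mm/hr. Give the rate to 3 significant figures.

Column moisture flux per unit crosswind length is F = V × PW.
Inflow: F_in = 7.19 × 42.6 = 306.294 mm·m/s
Outflow: F_out = 6.87 × 22 = 151.14 mm·m/s
Steady-state rate R = (F_in − F_out)/L = (306.294 − 151.14) / 202000 m = 7.681e-04 mm/s.
R = 7.681e-04 × 3600 = 2.77 mm/hr.

R ≈ 2.77 mm/hr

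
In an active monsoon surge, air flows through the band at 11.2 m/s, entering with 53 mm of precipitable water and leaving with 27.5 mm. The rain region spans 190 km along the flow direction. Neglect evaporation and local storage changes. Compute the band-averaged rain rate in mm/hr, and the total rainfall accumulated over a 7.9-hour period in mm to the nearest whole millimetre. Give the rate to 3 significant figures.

Column moisture flux per unit crosswind length is F = V × PW.
Inflow: F_in = 11.2 × 53 = 593.6 mm·m/s
Outflow: F_out = 11.2 × 27.5 = 308 mm·m/s
Steady-state rate R = (F_in − F_out)/L = (593.6 − 308) / 190000 m = 1.503e-03 mm/s.
R = 1.503e-03 × 3600 = 5.41 mm/hr.
Over 7.9 h: total = 5.41 × 7.9 = 42.739 ≈ 43 mm.

R ≈ 5.41 mm/hr; total ≈ 43 mm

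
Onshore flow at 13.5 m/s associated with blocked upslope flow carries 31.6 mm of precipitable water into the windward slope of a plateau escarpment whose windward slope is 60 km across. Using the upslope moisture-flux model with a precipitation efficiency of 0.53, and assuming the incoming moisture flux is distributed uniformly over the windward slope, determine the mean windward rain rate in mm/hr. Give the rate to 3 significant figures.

Incoming column moisture flux per unit ridge length: F = V × PW = 13.5 × 31.6 = 426.6 mm·m/s.
Spread over the 60 km slope with efficiency ε = 0.53: R = ε·F/W = 0.53 × 426.6 / 60000 m = 3.768e-03 mm/s.
R = 3.768e-03 × 3600 = 13.6 mm/hr.

R ≈ 13.6 mm/hr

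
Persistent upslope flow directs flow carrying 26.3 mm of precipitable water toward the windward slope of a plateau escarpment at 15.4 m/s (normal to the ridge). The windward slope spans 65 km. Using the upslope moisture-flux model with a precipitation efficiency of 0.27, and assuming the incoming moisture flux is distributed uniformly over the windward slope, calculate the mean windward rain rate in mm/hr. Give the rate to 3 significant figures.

Incoming column moisture flux per unit ridge length: F = V × PW = 15.4 × 26.3 = 405.02 mm·m/s.
Spread over the 65 km slope with efficiency ε = 0.27: R = ε·F/W = 0.27 × 405.02 / 65000 m = 1.682e-03 mm/s.
R = 1.682e-03 × 3600 = 6.06 mm/hr.

R ≈ 6.06 mm/hr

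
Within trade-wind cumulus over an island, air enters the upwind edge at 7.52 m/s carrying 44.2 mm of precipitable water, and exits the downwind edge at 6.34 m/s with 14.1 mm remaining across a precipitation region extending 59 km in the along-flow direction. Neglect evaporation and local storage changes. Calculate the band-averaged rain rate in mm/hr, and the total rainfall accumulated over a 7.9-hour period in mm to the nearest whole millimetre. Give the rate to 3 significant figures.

Column moisture flux per unit crosswind length is F = V × PW.
Inflow: F_in = 7.52 × 44.2 = 332.384 mm·m/s
Outflow: F_out = 6.34 × 14.1 = 89.394 mm·m/s
Steady-state rate R = (F_in − F_out)/L = (332.384 − 89.394) / 59000 m = 4.118e-03 mm/s.
R = 4.118e-03 × 3600 = 14.8 mm/hr.
Over 7.9 h: total = 14.8 × 7.9 = 116.92 ≈ 117 mm.

R ≈ 14.8 mm/hr; total ≈ 117 mm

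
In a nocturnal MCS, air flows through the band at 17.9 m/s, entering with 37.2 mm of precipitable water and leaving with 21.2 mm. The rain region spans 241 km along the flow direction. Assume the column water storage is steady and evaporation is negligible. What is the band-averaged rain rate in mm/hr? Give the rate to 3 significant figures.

R ≈ 4.28 mm/hr

Column moisture flux per unit crosswind length is F = V × PW.
Inflow: F_in = 17.9 × 37.2 = 665.88 mm·m/s
Outflow: F_out = 17.9 × 21.2 = 379.48 mm·m/s
Steady-state rate R = (F_in − F_out)/L = (665.88 − 379.48) / 241000 m = 1.188e-03 mm/s.
R = 1.188e-03 × 3600 = 4.28 mm/hr.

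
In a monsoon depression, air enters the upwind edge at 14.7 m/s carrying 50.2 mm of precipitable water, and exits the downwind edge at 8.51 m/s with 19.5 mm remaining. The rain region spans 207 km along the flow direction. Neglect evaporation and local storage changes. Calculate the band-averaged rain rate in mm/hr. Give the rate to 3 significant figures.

Column moisture flux per unit crosswind length is F = V × PW.
Inflow: F_in = 14.7 × 50.2 = 737.94 mm·m/s
Outflow: F_out = 8.51 × 19.5 = 165.945 mm·m/s
Steady-state rate R = (F_in − F_out)/L = (737.94 − 165.945) / 207000 m = 2.763e-03 mm/s.
R = 2.763e-03 × 3600 = 9.95 mm/hr.

R ≈ 9.95 mm/hr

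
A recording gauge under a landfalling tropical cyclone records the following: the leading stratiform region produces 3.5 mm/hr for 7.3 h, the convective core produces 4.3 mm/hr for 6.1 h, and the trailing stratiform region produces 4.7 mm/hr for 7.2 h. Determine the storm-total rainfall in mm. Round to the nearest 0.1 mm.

total ≈ 85.6 mm

Total = Σ Rᵢ Δtᵢ = 3.5 × 7.3 + 4.3 × 6.1 + 4.7 × 7.2
      = 25.55 + 26.23 + 33.84 = 85.6 mm.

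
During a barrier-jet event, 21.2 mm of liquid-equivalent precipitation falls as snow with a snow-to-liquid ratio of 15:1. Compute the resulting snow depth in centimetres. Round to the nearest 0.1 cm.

Snow depth = liquid × ratio = 21.2 mm × 15 = 318 mm = 31.8 cm.

snow depth ≈ 31.8 cm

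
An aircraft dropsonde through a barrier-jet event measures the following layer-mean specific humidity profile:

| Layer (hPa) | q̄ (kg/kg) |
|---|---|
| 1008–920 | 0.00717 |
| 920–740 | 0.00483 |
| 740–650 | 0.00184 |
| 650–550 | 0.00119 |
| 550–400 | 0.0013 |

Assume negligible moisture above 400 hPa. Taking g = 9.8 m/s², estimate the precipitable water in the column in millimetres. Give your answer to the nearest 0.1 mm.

PW ≈ 20.2 mm

Precipitable water is the column-integrated vapour mass per unit area: PW = (1/g) Σ q̄ Δp, with q in kg/kg and Δp in Pa (1 kg/m² of water = 1 mm).
Layer 1008–920 hPa: Δp = 88 hPa = 8800 Pa, q̄ = 0.00717 kg/kg → 0.00717 × 8800 / 9.8 = 6.44 mm
Layer 920–740 hPa: Δp = 180 hPa = 18000 Pa, q̄ = 0.00483 kg/kg → 0.00483 × 18000 / 9.8 = 8.87 mm
Layer 740–650 hPa: Δp = 90 hPa = 9000 Pa, q̄ = 0.00184 kg/kg → 0.00184 × 9000 / 9.8 = 1.69 mm
Layer 650–550 hPa: Δp = 100 hPa = 10000 Pa, q̄ = 0.00119 kg/kg → 0.00119 × 10000 / 9.8 = 1.21 mm
Layer 550–400 hPa: Δp = 150 hPa = 15000 Pa, q̄ = 0.0013 kg/kg → 0.0013 × 15000 / 9.8 = 1.99 mm
PW = 6.44 + 8.87 + 1.69 + 1.21 + 1.99 = 20.20 ≈ 20.2 mm.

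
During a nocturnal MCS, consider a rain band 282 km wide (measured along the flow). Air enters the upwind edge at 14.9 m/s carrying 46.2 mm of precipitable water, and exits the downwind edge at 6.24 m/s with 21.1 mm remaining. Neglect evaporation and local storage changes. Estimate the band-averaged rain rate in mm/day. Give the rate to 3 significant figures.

R ≈ 171 mm/day

Column moisture flux per unit crosswind length is F = V × PW.
Inflow: F_in = 14.9 × 46.2 = 688.38 mm·m/s
Outflow: F_out = 6.24 × 21.1 = 131.664 mm·m/s
Steady-state rate R = (F_in − F_out)/L = (688.38 − 131.664) / 282000 m = 1.974e-03 mm/s.
R = 1.974e-03 × 3600 × 24 = 171 mm/day.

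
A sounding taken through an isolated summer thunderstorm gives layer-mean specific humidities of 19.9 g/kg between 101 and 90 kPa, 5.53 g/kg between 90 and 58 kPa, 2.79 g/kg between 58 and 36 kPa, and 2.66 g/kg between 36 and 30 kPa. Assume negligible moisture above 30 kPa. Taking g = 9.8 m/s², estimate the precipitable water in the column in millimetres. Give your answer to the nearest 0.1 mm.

Precipitable water is the column-integrated vapour mass per unit area: PW = (1/g) Σ q̄ Δp, with q in kg/kg and Δp in Pa (1 kg/m² of water = 1 mm).
Layer 101–90 kPa: Δp = 110 hPa = 11000 Pa, q̄ = 0.0199 kg/kg → 0.0199 × 11000 / 9.8 = 22.34 mm
Layer 90–58 kPa: Δp = 320 hPa = 32000 Pa, q̄ = 0.00553 kg/kg → 0.00553 × 32000 / 9.8 = 18.06 mm
Layer 58–36 kPa: Δp = 220 hPa = 22000 Pa, q̄ = 0.00279 kg/kg → 0.00279 × 22000 / 9.8 = 6.26 mm
Layer 36–30 kPa: Δp = 60 hPa = 6000 Pa, q̄ = 0.00266 kg/kg → 0.00266 × 6000 / 9.8 = 1.63 mm
PW = 22.34 + 18.06 + 6.26 + 1.63 = 48.29 ≈ 48.3 mm.

PW ≈ 48.3 mm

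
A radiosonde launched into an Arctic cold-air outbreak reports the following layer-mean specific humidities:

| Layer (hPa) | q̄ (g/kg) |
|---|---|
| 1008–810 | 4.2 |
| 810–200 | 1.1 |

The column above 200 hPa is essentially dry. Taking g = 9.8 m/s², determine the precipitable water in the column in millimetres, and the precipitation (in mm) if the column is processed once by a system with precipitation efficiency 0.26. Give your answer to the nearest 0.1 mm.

Precipitable water is the column-integrated vapour mass per unit area: PW = (1/g) Σ q̄ Δp, with q in kg/kg and Δp in Pa (1 kg/m² of water = 1 mm).
Layer 1008–810 hPa: Δp = 198 hPa = 19800 Pa, q̄ = 0.0042 kg/kg → 0.0042 × 19800 / 9.8 = 8.49 mm
Layer 810–200 hPa: Δp = 610 hPa = 61000 Pa, q̄ = 0.0011 kg/kg → 0.0011 × 61000 / 9.8 = 6.85 mm
PW = 8.49 + 6.85 = 15.34 ≈ 15.3 mm.
Precipitation = ε × PW = 0.26 × 15.3 = 4.0 mm.

PW ≈ 15.3 mm; precipitation ≈ 4.0 mm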